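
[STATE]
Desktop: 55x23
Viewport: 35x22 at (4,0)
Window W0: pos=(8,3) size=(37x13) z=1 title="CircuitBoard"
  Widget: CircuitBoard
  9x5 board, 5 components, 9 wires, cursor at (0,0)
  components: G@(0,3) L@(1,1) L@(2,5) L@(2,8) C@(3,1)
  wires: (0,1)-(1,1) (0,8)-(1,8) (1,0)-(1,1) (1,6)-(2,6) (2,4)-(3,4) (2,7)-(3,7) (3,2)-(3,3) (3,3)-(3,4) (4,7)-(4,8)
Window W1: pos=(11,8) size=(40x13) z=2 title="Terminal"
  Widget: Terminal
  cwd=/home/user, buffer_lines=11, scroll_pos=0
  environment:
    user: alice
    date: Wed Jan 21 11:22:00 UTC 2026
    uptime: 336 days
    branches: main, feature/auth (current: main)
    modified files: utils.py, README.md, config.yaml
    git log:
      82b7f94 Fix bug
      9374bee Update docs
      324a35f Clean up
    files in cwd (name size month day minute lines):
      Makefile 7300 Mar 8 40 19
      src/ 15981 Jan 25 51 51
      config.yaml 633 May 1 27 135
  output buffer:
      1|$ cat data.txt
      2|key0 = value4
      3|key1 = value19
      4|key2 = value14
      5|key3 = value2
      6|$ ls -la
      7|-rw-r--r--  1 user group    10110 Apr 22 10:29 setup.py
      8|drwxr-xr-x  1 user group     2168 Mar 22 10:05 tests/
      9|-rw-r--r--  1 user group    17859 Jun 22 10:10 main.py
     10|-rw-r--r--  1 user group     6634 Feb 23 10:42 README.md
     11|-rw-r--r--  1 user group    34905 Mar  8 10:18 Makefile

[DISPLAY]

                                   
                                   
                                   
    ┏━━━━━━━━━━━━━━━━━━━━━━━━━━━━━━
    ┃ CircuitBoard                 
    ┠──────────────────────────────
    ┃   0 1 2 3 4 5 6 7 8          
    ┃0  [.]  ·       G             
    ┃  ┏━━━━━━━━━━━━━━━━━━━━━━━━━━━
    ┃1 ┃ Terminal                  
    ┃  ┠───────────────────────────
    ┃2 ┃$ cat data.txt             
    ┃  ┃key0 = value4              
    ┃3 ┃key1 = value19             
    ┃  ┃key2 = value14             
    ┗━━┃key3 = value2              
       ┃$ ls -la                   
       ┃-rw-r--r--  1 user group   
       ┃drwxr-xr-x  1 user group   
       ┃-rw-r--r--  1 user group   
       ┗━━━━━━━━━━━━━━━━━━━━━━━━━━━
                                   


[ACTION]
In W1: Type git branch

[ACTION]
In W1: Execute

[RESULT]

                                   
                                   
                                   
    ┏━━━━━━━━━━━━━━━━━━━━━━━━━━━━━━
    ┃ CircuitBoard                 
    ┠──────────────────────────────
    ┃   0 1 2 3 4 5 6 7 8          
    ┃0  [.]  ·       G             
    ┃  ┏━━━━━━━━━━━━━━━━━━━━━━━━━━━
    ┃1 ┃ Terminal                  
    ┃  ┠───────────────────────────
    ┃2 ┃-rw-r--r--  1 user group   
    ┃  ┃drwxr-xr-x  1 user group   
    ┃3 ┃-rw-r--r--  1 user group   
    ┃  ┃-rw-r--r--  1 user group   
    ┗━━┃-rw-r--r--  1 user group   
       ┃$ git branch               
       ┃* main                     
       ┃  feature/auth             
       ┃$ █                        
       ┗━━━━━━━━━━━━━━━━━━━━━━━━━━━
                                   


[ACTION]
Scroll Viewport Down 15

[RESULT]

                                   
                                   
    ┏━━━━━━━━━━━━━━━━━━━━━━━━━━━━━━
    ┃ CircuitBoard                 
    ┠──────────────────────────────
    ┃   0 1 2 3 4 5 6 7 8          
    ┃0  [.]  ·       G             
    ┃  ┏━━━━━━━━━━━━━━━━━━━━━━━━━━━
    ┃1 ┃ Terminal                  
    ┃  ┠───────────────────────────
    ┃2 ┃-rw-r--r--  1 user group   
    ┃  ┃drwxr-xr-x  1 user group   
    ┃3 ┃-rw-r--r--  1 user group   
    ┃  ┃-rw-r--r--  1 user group   
    ┗━━┃-rw-r--r--  1 user group   
       ┃$ git branch               
       ┃* main                     
       ┃  feature/auth             
       ┃$ █                        
       ┗━━━━━━━━━━━━━━━━━━━━━━━━━━━
                                   
                                   


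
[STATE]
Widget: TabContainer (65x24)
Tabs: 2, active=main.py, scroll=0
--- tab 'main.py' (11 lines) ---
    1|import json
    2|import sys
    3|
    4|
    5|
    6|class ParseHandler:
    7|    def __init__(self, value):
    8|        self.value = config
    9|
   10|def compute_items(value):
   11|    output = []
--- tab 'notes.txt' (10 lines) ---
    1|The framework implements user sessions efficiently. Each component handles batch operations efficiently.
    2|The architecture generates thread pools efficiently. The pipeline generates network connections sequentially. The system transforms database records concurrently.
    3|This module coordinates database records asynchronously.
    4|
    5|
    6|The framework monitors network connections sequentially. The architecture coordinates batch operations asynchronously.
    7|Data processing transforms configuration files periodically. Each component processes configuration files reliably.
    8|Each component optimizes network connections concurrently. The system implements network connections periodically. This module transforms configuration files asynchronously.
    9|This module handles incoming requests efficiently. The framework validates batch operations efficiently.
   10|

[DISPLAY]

[main.py]│ notes.txt                                             
─────────────────────────────────────────────────────────────────
import json                                                      
import sys                                                       
                                                                 
                                                                 
                                                                 
class ParseHandler:                                              
    def __init__(self, value):                                   
        self.value = config                                      
                                                                 
def compute_items(value):                                        
    output = []                                                  
                                                                 
                                                                 
                                                                 
                                                                 
                                                                 
                                                                 
                                                                 
                                                                 
                                                                 
                                                                 
                                                                 


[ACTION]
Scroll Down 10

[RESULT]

[main.py]│ notes.txt                                             
─────────────────────────────────────────────────────────────────
    output = []                                                  
                                                                 
                                                                 
                                                                 
                                                                 
                                                                 
                                                                 
                                                                 
                                                                 
                                                                 
                                                                 
                                                                 
                                                                 
                                                                 
                                                                 
                                                                 
                                                                 
                                                                 
                                                                 
                                                                 
                                                                 
                                                                 


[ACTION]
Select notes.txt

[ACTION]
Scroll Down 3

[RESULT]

 main.py │[notes.txt]                                            
─────────────────────────────────────────────────────────────────
                                                                 
                                                                 
The framework monitors network connections sequentially. The arch
Data processing transforms configuration files periodically. Each
Each component optimizes network connections concurrently. The sy
This module handles incoming requests efficiently. The framework 
                                                                 
                                                                 
                                                                 
                                                                 
                                                                 
                                                                 
                                                                 
                                                                 
                                                                 
                                                                 
                                                                 
                                                                 
                                                                 
                                                                 
                                                                 
                                                                 


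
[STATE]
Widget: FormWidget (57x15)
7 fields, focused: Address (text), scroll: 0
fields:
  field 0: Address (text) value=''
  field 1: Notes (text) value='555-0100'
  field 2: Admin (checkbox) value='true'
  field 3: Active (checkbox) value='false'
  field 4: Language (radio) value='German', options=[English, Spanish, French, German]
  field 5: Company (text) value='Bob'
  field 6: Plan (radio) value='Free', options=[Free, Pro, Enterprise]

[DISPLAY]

> Address:    [                                         ]
  Notes:      [555-0100                                 ]
  Admin:      [x]                                        
  Active:     [ ]                                        
  Language:   ( ) English  ( ) Spanish  ( ) French  (●) G
  Company:    [Bob                                      ]
  Plan:       (●) Free  ( ) Pro  ( ) Enterprise          
                                                         
                                                         
                                                         
                                                         
                                                         
                                                         
                                                         
                                                         


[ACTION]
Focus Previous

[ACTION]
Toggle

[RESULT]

  Address:    [                                         ]
  Notes:      [555-0100                                 ]
  Admin:      [x]                                        
  Active:     [ ]                                        
  Language:   ( ) English  ( ) Spanish  ( ) French  (●) G
  Company:    [Bob                                      ]
> Plan:       (●) Free  ( ) Pro  ( ) Enterprise          
                                                         
                                                         
                                                         
                                                         
                                                         
                                                         
                                                         
                                                         


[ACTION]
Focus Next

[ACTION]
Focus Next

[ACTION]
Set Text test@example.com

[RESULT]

  Address:    [                                         ]
> Notes:      [test@example.com                         ]
  Admin:      [x]                                        
  Active:     [ ]                                        
  Language:   ( ) English  ( ) Spanish  ( ) French  (●) G
  Company:    [Bob                                      ]
  Plan:       (●) Free  ( ) Pro  ( ) Enterprise          
                                                         
                                                         
                                                         
                                                         
                                                         
                                                         
                                                         
                                                         


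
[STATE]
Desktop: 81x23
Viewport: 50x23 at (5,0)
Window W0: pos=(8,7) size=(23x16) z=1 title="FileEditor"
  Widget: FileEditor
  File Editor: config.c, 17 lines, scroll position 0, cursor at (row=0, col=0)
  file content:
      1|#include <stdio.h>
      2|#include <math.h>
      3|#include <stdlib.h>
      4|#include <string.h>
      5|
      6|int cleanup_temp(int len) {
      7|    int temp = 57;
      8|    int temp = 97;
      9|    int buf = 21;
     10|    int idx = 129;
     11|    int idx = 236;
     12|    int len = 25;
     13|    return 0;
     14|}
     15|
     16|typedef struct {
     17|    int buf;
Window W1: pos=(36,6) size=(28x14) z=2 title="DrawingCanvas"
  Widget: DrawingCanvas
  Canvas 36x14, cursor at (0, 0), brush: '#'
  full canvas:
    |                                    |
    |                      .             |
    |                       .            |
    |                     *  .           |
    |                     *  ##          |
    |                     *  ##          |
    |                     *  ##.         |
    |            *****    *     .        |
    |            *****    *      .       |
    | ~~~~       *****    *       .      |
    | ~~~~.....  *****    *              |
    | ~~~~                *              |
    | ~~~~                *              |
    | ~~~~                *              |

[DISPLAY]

                                                  
                                                  
                                                  
                                                  
                                                  
                                                  
                               ┏━━━━━━━━━━━━━━━━━━
   ┏━━━━━━━━━━━━━━━━━━━━━┓     ┃ DrawingCanvas    
   ┃ FileEditor          ┃     ┠──────────────────
   ┠─────────────────────┨     ┃+                 
   ┃█include <stdio.h>  ▲┃     ┃                  
   ┃#include <math.h>   █┃     ┃                  
   ┃#include <stdlib.h> ░┃     ┃                  
   ┃#include <string.h> ░┃     ┃                  
   ┃                    ░┃     ┃                  
   ┃int cleanup_temp(int░┃     ┃                  
   ┃    int temp = 57;  ░┃     ┃            ***** 
   ┃    int temp = 97;  ░┃     ┃            ***** 
   ┃    int buf = 21;   ░┃     ┃ ~~~~       ***** 
   ┃    int idx = 129;  ░┃     ┗━━━━━━━━━━━━━━━━━━
   ┃    int idx = 236;  ░┃                        
   ┃    int len = 25;   ▼┃                        
   ┗━━━━━━━━━━━━━━━━━━━━━┛                        


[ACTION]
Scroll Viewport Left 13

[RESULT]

                                                  
                                                  
                                                  
                                                  
                                                  
                                                  
                                    ┏━━━━━━━━━━━━━
        ┏━━━━━━━━━━━━━━━━━━━━━┓     ┃ DrawingCanva
        ┃ FileEditor          ┃     ┠─────────────
        ┠─────────────────────┨     ┃+            
        ┃█include <stdio.h>  ▲┃     ┃             
        ┃#include <math.h>   █┃     ┃             
        ┃#include <stdlib.h> ░┃     ┃             
        ┃#include <string.h> ░┃     ┃             
        ┃                    ░┃     ┃             
        ┃int cleanup_temp(int░┃     ┃             
        ┃    int temp = 57;  ░┃     ┃            *
        ┃    int temp = 97;  ░┃     ┃            *
        ┃    int buf = 21;   ░┃     ┃ ~~~~       *
        ┃    int idx = 129;  ░┃     ┗━━━━━━━━━━━━━
        ┃    int idx = 236;  ░┃                   
        ┃    int len = 25;   ▼┃                   
        ┗━━━━━━━━━━━━━━━━━━━━━┛                   


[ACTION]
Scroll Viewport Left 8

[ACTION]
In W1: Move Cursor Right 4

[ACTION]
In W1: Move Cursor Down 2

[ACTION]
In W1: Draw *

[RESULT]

                                                  
                                                  
                                                  
                                                  
                                                  
                                                  
                                    ┏━━━━━━━━━━━━━
        ┏━━━━━━━━━━━━━━━━━━━━━┓     ┃ DrawingCanva
        ┃ FileEditor          ┃     ┠─────────────
        ┠─────────────────────┨     ┃             
        ┃█include <stdio.h>  ▲┃     ┃             
        ┃#include <math.h>   █┃     ┃    *        
        ┃#include <stdlib.h> ░┃     ┃             
        ┃#include <string.h> ░┃     ┃             
        ┃                    ░┃     ┃             
        ┃int cleanup_temp(int░┃     ┃             
        ┃    int temp = 57;  ░┃     ┃            *
        ┃    int temp = 97;  ░┃     ┃            *
        ┃    int buf = 21;   ░┃     ┃ ~~~~       *
        ┃    int idx = 129;  ░┃     ┗━━━━━━━━━━━━━
        ┃    int idx = 236;  ░┃                   
        ┃    int len = 25;   ▼┃                   
        ┗━━━━━━━━━━━━━━━━━━━━━┛                   


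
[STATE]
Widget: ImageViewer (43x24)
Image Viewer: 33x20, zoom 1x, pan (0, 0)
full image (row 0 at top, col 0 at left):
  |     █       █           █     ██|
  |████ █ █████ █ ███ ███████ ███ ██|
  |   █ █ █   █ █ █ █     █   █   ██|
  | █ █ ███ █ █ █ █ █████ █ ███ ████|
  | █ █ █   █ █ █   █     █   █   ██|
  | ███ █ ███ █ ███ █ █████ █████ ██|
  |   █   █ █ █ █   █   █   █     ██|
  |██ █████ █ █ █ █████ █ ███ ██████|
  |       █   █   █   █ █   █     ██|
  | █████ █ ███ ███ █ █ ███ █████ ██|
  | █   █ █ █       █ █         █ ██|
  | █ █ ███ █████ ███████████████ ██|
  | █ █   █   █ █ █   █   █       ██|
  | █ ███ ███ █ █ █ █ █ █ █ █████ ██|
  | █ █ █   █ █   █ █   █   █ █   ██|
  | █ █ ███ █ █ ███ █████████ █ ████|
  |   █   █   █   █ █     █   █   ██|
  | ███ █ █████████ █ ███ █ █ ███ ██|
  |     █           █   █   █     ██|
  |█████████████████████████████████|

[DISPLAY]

     █       █           █     ██          
████ █ █████ █ ███ ███████ ███ ██          
   █ █ █   █ █ █ █     █   █   ██          
 █ █ ███ █ █ █ █ █████ █ ███ ████          
 █ █ █   █ █ █   █     █   █   ██          
 ███ █ ███ █ ███ █ █████ █████ ██          
   █   █ █ █ █   █   █   █     ██          
██ █████ █ █ █ █████ █ ███ ██████          
       █   █   █   █ █   █     ██          
 █████ █ ███ ███ █ █ ███ █████ ██          
 █   █ █ █       █ █         █ ██          
 █ █ ███ █████ ███████████████ ██          
 █ █   █   █ █ █   █   █       ██          
 █ ███ ███ █ █ █ █ █ █ █ █████ ██          
 █ █ █   █ █   █ █   █   █ █   ██          
 █ █ ███ █ █ ███ █████████ █ ████          
   █   █   █   █ █     █   █   ██          
 ███ █ █████████ █ ███ █ █ ███ ██          
     █           █   █   █     ██          
█████████████████████████████████          
                                           
                                           
                                           
                                           


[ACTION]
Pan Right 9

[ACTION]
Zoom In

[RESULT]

 ██              ██                      ██
 ██              ██                      ██
 ██  ██████████  ██  ██████  ██████████████
 ██  ██████████  ██  ██████  ██████████████
 ██  ██      ██  ██  ██  ██          ██    
 ██  ██      ██  ██  ██  ██          ██    
 ██████  ██  ██  ██  ██  ██████████  ██  ██
 ██████  ██  ██  ██  ██  ██████████  ██  ██
 ██      ██  ██  ██      ██          ██    
 ██      ██  ██  ██      ██          ██    
 ██  ██████  ██  ██████  ██  ██████████  ██
 ██  ██████  ██  ██████  ██  ██████████  ██
     ██  ██  ██  ██      ██      ██      ██
     ██  ██  ██  ██      ██      ██      ██
███████  ██  ██  ██  ██████████  ██  ██████
███████  ██  ██  ██  ██████████  ██  ██████
     ██      ██      ██      ██  ██      ██
     ██      ██      ██      ██  ██      ██
███  ██  ██████  ██████  ██  ██  ██████  ██
███  ██  ██████  ██████  ██  ██  ██████  ██
 ██  ██  ██              ██  ██            
 ██  ██  ██              ██  ██            
 ██████  ██████████  ██████████████████████
 ██████  ██████████  ██████████████████████


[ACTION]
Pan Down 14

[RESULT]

███████  ██  ██  ██  ██████████  ██  ██████
███████  ██  ██  ██  ██████████  ██  ██████
     ██      ██      ██      ██  ██      ██
     ██      ██      ██      ██  ██      ██
███  ██  ██████  ██████  ██  ██  ██████  ██
███  ██  ██████  ██████  ██  ██  ██████  ██
 ██  ██  ██              ██  ██            
 ██  ██  ██              ██  ██            
 ██████  ██████████  ██████████████████████
 ██████  ██████████  ██████████████████████
     ██      ██  ██  ██      ██      ██    
     ██      ██  ██  ██      ██      ██    
███  ██████  ██  ██  ██  ██  ██  ██  ██  ██
███  ██████  ██  ██  ██  ██  ██  ██  ██  ██
 ██      ██  ██      ██  ██      ██      ██
 ██      ██  ██      ██  ██      ██      ██
 ██████  ██  ██  ██████  ██████████████████
 ██████  ██  ██  ██████  ██████████████████
     ██      ██      ██  ██          ██    
     ██      ██      ██  ██          ██    
 ██  ██████████████████  ██  ██████  ██  ██
 ██  ██████████████████  ██  ██████  ██  ██
 ██                      ██      ██      ██
 ██                      ██      ██      ██


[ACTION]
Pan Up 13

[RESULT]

 ██              ██                      ██
 ██  ██████████  ██  ██████  ██████████████
 ██  ██████████  ██  ██████  ██████████████
 ██  ██      ██  ██  ██  ██          ██    
 ██  ██      ██  ██  ██  ██          ██    
 ██████  ██  ██  ██  ██  ██████████  ██  ██
 ██████  ██  ██  ██  ██  ██████████  ██  ██
 ██      ██  ██  ██      ██          ██    
 ██      ██  ██  ██      ██          ██    
 ██  ██████  ██  ██████  ██  ██████████  ██
 ██  ██████  ██  ██████  ██  ██████████  ██
     ██  ██  ██  ██      ██      ██      ██
     ██  ██  ██  ██      ██      ██      ██
███████  ██  ██  ██  ██████████  ██  ██████
███████  ██  ██  ██  ██████████  ██  ██████
     ██      ██      ██      ██  ██      ██
     ██      ██      ██      ██  ██      ██
███  ██  ██████  ██████  ██  ██  ██████  ██
███  ██  ██████  ██████  ██  ██  ██████  ██
 ██  ██  ██              ██  ██            
 ██  ██  ██              ██  ██            
 ██████  ██████████  ██████████████████████
 ██████  ██████████  ██████████████████████
     ██      ██  ██  ██      ██      ██    


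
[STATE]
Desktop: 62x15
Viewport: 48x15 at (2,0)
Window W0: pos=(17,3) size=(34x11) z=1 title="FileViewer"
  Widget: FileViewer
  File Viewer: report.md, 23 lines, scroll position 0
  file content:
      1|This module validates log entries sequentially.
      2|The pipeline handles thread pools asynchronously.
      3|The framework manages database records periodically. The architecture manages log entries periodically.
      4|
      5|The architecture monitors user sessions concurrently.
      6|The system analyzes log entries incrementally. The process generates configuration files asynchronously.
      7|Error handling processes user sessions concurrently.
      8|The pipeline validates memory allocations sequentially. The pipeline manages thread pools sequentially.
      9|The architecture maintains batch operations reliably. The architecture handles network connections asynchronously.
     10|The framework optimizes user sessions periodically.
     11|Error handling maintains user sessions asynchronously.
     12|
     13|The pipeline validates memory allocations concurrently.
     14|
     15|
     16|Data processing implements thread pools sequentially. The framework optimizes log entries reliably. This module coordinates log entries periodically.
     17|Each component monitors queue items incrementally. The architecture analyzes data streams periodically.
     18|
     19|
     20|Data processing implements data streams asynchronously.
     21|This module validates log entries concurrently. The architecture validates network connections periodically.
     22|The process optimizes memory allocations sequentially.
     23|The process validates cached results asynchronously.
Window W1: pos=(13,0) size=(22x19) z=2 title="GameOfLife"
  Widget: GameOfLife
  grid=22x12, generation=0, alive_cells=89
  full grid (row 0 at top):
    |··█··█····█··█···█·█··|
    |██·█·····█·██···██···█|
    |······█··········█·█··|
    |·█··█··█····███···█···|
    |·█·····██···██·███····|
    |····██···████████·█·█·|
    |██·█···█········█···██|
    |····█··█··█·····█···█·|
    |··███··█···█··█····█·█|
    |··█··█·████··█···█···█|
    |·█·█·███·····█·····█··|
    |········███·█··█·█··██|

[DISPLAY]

           ┏━━━━━━━━━━━━━━━━━━━━┓               
           ┃ GameOfLife         ┃               
           ┠────────────────────┨               
           ┃Gen: 0              ┃━━━━━━━━━━━━━━━
           ┃·█··█····█··█···█·█·┃               
           ┃█·█·····█·██···██···┃───────────────
           ┃·····█··········█·█·┃ates log entri▲
           ┃█··█··█····███···█··┃les thread poo█
           ┃█·····██···██·███···┃ages database ░
           ┃···██···████████·█·█┃              ░
           ┃█·█···█········█···█┃monitors user ░
           ┃···█··█··█·····█···█┃es log entries░
           ┃·███··█···█··█····█·┃ocesses user s▼
           ┃·█··█·████··█···█···┃━━━━━━━━━━━━━━━
           ┃█·█·███·····█·····█·┃               


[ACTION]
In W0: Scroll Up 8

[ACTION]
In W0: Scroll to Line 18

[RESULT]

           ┏━━━━━━━━━━━━━━━━━━━━┓               
           ┃ GameOfLife         ┃               
           ┠────────────────────┨               
           ┃Gen: 0              ┃━━━━━━━━━━━━━━━
           ┃·█··█····█··█···█·█·┃               
           ┃█·█·····█·██···██···┃───────────────
           ┃·····█··········█·█·┃nitors queue i▲
           ┃█··█··█····███···█··┃              ░
           ┃█·····██···██·███···┃              ░
           ┃···██···████████·█·█┃mplements data░
           ┃█·█···█········█···█┃ates log entri░
           ┃···█··█··█·····█···█┃izes memory al█
           ┃·███··█···█··█····█·┃ates cached re▼
           ┃·█··█·████··█···█···┃━━━━━━━━━━━━━━━
           ┃█·█·███·····█·····█·┃               


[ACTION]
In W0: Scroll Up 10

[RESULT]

           ┏━━━━━━━━━━━━━━━━━━━━┓               
           ┃ GameOfLife         ┃               
           ┠────────────────────┨               
           ┃Gen: 0              ┃━━━━━━━━━━━━━━━
           ┃·█··█····█··█···█·█·┃               
           ┃█·█·····█·██···██···┃───────────────
           ┃·····█··········█·█·┃ocesses user s▲
           ┃█··█··█····███···█··┃dates memory a░
           ┃█·····██···██·███···┃maintains batc█
           ┃···██···████████·█·█┃imizes user se░
           ┃█·█···█········█···█┃intains user s░
           ┃···█··█··█·····█···█┃              ░
           ┃·███··█···█··█····█·┃dates memory a▼
           ┃·█··█·████··█···█···┃━━━━━━━━━━━━━━━
           ┃█·█·███·····█·····█·┃               


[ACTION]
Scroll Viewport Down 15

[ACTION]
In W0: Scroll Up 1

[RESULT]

           ┏━━━━━━━━━━━━━━━━━━━━┓               
           ┃ GameOfLife         ┃               
           ┠────────────────────┨               
           ┃Gen: 0              ┃━━━━━━━━━━━━━━━
           ┃·█··█····█··█···█·█·┃               
           ┃█·█·····█·██···██···┃───────────────
           ┃·····█··········█·█·┃es log entries▲
           ┃█··█··█····███···█··┃ocesses user s░
           ┃█·····██···██·███···┃dates memory a█
           ┃···██···████████·█·█┃maintains batc░
           ┃█·█···█········█···█┃imizes user se░
           ┃···█··█··█·····█···█┃intains user s░
           ┃·███··█···█··█····█·┃              ▼
           ┃·█··█·████··█···█···┃━━━━━━━━━━━━━━━
           ┃█·█·███·····█·····█·┃               


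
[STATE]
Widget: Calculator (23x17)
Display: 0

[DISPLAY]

                      0
┌───┬───┬───┬───┐      
│ 7 │ 8 │ 9 │ ÷ │      
├───┼───┼───┼───┤      
│ 4 │ 5 │ 6 │ × │      
├───┼───┼───┼───┤      
│ 1 │ 2 │ 3 │ - │      
├───┼───┼───┼───┤      
│ 0 │ . │ = │ + │      
├───┼───┼───┼───┤      
│ C │ MC│ MR│ M+│      
└───┴───┴───┴───┘      
                       
                       
                       
                       
                       


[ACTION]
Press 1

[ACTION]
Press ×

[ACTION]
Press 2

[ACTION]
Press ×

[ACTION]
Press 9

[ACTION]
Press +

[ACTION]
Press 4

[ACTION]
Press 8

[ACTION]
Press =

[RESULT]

                     66
┌───┬───┬───┬───┐      
│ 7 │ 8 │ 9 │ ÷ │      
├───┼───┼───┼───┤      
│ 4 │ 5 │ 6 │ × │      
├───┼───┼───┼───┤      
│ 1 │ 2 │ 3 │ - │      
├───┼───┼───┼───┤      
│ 0 │ . │ = │ + │      
├───┼───┼───┼───┤      
│ C │ MC│ MR│ M+│      
└───┴───┴───┴───┘      
                       
                       
                       
                       
                       


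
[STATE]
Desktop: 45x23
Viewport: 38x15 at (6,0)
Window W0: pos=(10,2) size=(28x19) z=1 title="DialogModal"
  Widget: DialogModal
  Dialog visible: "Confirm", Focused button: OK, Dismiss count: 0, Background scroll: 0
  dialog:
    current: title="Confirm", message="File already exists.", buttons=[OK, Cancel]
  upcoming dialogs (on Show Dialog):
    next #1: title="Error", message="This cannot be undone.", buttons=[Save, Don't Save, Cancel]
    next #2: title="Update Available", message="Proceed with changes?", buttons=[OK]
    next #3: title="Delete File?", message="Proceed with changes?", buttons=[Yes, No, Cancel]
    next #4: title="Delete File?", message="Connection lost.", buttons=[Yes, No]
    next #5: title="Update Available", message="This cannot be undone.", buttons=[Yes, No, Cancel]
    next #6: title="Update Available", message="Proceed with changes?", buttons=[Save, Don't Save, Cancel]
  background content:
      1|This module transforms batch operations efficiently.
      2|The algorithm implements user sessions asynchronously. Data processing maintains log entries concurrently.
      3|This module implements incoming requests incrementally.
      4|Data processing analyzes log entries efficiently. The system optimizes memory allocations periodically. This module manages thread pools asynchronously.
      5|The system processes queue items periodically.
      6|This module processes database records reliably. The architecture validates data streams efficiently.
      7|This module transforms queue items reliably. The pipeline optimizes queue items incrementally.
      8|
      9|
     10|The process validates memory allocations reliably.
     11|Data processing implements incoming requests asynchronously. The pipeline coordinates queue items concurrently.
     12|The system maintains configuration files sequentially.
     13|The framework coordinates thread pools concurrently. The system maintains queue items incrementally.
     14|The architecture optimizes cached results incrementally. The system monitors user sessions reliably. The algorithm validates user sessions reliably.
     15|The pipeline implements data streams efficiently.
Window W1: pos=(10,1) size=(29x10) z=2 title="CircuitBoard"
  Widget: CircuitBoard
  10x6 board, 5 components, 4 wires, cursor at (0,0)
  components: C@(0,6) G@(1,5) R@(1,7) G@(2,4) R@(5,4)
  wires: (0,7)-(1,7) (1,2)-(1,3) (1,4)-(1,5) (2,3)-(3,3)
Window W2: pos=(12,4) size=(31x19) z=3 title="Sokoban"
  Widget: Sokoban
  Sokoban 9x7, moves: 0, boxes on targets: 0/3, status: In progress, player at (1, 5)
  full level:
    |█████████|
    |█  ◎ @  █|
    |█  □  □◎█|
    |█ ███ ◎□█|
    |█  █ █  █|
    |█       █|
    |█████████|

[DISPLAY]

                                      
    ┏━━━━━━━━━━━━━━━━━━━━━━━━━━━┓     
    ┃ CircuitBoard              ┃     
    ┠───────────────────────────┨     
    ┃ ┏━━━━━━━━━━━━━━━━━━━━━━━━━━━━━┓ 
    ┃0┃ Sokoban                     ┃ 
    ┃ ┠─────────────────────────────┨ 
    ┃1┃█████████                    ┃ 
    ┃ ┃█  ◎ @  █                    ┃ 
    ┃2┃█  □  □◎█                    ┃ 
    ┗━┃█ ███ ◎□█                    ┃ 
    ┃T┃█  █ █  █                    ┃ 
    ┃ ┃█       █                    ┃ 
    ┃ ┃█████████                    ┃ 
    ┃T┃Moves: 0  0/3                ┃ 


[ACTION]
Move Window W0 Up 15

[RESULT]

    ┏━━━━━━━━━━━━━━━━━━━━━━━━━━┓      
    ┏━━━━━━━━━━━━━━━━━━━━━━━━━━━┓     
    ┃ CircuitBoard              ┃     
    ┠───────────────────────────┨     
    ┃ ┏━━━━━━━━━━━━━━━━━━━━━━━━━━━━━┓ 
    ┃0┃ Sokoban                     ┃ 
    ┃ ┠─────────────────────────────┨ 
    ┃1┃█████████                    ┃ 
    ┃ ┃█  ◎ @  █                    ┃ 
    ┃2┃█  □  □◎█                    ┃ 
    ┗━┃█ ███ ◎□█                    ┃ 
    ┃ ┃█  █ █  █                    ┃ 
    ┃T┃█       █                    ┃ 
    ┃D┃█████████                    ┃ 
    ┃T┃Moves: 0  0/3                ┃ 


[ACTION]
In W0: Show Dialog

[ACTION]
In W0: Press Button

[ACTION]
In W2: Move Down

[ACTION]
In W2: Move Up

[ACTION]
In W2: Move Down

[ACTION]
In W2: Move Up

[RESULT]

    ┏━━━━━━━━━━━━━━━━━━━━━━━━━━┓      
    ┏━━━━━━━━━━━━━━━━━━━━━━━━━━━┓     
    ┃ CircuitBoard              ┃     
    ┠───────────────────────────┨     
    ┃ ┏━━━━━━━━━━━━━━━━━━━━━━━━━━━━━┓ 
    ┃0┃ Sokoban                     ┃ 
    ┃ ┠─────────────────────────────┨ 
    ┃1┃█████████                    ┃ 
    ┃ ┃█  ◎ @  █                    ┃ 
    ┃2┃█  □  □◎█                    ┃ 
    ┗━┃█ ███ ◎□█                    ┃ 
    ┃ ┃█  █ █  █                    ┃ 
    ┃T┃█       █                    ┃ 
    ┃D┃█████████                    ┃ 
    ┃T┃Moves: 4  0/3                ┃ 
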